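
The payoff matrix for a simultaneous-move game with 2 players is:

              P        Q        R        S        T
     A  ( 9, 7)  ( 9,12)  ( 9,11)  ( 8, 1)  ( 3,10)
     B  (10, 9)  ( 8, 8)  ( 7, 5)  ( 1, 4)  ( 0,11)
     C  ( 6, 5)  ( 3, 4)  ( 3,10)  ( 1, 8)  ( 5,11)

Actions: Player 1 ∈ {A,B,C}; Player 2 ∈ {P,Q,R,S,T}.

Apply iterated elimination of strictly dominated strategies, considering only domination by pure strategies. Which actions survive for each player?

P2 drop P (T beats it: A:10>7 B:11>9 C:11>5)
P1 drop B (A beats it: Q:9>8 R:9>7 S:8>1 T:3>0)
P2 drop S (R beats it: A:11>1 C:10>8)
P1→{A,C} P2→{Q,R,T}

Remaining: P1:{A,C} P2:{Q,R,T}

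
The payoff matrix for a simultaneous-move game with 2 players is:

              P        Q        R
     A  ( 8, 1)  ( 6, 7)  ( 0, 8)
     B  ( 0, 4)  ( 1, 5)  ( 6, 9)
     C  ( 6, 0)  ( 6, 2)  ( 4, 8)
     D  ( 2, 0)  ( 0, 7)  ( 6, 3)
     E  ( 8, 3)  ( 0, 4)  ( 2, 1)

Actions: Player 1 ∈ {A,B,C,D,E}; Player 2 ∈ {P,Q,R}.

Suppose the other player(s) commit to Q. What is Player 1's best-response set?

u_1(A vs Q) = 6
u_1(B vs Q) = 1
u_1(C vs Q) = 6
u_1(D vs Q) = 0
u_1(E vs Q) = 0
max payoff 6 at {A,C}

argmax u_1 = {A,C}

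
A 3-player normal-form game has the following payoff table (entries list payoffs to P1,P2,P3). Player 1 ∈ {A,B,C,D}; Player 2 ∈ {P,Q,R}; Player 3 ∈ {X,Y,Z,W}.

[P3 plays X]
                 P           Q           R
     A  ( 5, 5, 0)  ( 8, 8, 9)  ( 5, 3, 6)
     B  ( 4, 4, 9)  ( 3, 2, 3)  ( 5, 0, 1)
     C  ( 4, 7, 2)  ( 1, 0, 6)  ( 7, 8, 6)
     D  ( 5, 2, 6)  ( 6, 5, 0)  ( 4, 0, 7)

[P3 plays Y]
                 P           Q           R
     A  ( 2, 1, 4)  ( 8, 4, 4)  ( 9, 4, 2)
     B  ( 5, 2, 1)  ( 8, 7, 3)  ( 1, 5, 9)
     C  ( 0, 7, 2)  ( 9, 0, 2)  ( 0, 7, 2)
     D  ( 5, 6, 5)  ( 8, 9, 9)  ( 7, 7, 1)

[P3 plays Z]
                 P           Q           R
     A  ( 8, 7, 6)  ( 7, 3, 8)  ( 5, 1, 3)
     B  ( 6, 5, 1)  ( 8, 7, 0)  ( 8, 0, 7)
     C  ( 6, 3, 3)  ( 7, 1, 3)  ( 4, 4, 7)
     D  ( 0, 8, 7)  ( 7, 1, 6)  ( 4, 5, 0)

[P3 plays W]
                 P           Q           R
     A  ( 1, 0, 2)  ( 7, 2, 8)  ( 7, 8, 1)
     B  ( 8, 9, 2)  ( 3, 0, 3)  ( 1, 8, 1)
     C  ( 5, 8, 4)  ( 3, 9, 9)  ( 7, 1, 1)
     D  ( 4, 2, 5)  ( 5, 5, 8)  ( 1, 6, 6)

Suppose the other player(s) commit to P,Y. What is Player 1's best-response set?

u_1(A vs P,Y) = 2
u_1(B vs P,Y) = 5
u_1(C vs P,Y) = 0
u_1(D vs P,Y) = 5
max payoff 5 at {B,D}

BR_1 = {B,D}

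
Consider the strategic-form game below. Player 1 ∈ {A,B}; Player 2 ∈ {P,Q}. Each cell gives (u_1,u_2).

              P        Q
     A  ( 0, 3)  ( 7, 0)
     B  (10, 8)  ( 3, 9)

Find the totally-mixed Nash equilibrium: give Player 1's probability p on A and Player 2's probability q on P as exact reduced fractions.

P1 mixes 1/4 on A; P2 mixes 2/7 on P

P1 indiff ⇒ q·0+(1-q)·7 = q·10+(1-q)·3 ⇒ q(-10) = (1-q)(-4) ⇒ q = 2/7
P2 indiff ⇒ p·3+(1-p)·8 = p·0+(1-p)·9 ⇒ p(3) = (1-p)(1) ⇒ p = 1/4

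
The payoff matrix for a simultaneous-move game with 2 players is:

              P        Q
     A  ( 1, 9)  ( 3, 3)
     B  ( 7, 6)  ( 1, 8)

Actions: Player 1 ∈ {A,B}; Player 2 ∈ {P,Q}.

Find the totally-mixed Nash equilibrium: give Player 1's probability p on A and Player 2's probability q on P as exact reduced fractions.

P1 mixes 1/4 on A; P2 mixes 1/4 on P

P1 indiff ⇒ q·1+(1-q)·3 = q·7+(1-q)·1 ⇒ q(-6) = (1-q)(-2) ⇒ q = 1/4
P2 indiff ⇒ p·9+(1-p)·6 = p·3+(1-p)·8 ⇒ p(6) = (1-p)(2) ⇒ p = 1/4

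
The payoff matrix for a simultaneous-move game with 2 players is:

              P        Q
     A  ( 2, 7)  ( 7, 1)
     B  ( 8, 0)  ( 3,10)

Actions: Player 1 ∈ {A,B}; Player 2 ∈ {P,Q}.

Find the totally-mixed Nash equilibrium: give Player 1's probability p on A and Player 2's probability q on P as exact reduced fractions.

(p,q) = (5/8, 2/5)

P1 indiff ⇒ q·2+(1-q)·7 = q·8+(1-q)·3 ⇒ q(-6) = (1-q)(-4) ⇒ q = 2/5
P2 indiff ⇒ p·7+(1-p)·0 = p·1+(1-p)·10 ⇒ p(6) = (1-p)(10) ⇒ p = 5/8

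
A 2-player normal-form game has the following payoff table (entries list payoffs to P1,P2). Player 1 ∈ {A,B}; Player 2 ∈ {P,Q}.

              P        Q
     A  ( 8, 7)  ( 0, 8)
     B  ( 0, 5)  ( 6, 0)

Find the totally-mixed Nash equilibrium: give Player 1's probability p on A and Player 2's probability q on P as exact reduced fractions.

P1 indiff ⇒ q·8+(1-q)·0 = q·0+(1-q)·6 ⇒ q(8) = (1-q)(6) ⇒ q = 3/7
P2 indiff ⇒ p·7+(1-p)·5 = p·8+(1-p)·0 ⇒ p(-1) = (1-p)(-5) ⇒ p = 5/6

p=5/6, q=3/7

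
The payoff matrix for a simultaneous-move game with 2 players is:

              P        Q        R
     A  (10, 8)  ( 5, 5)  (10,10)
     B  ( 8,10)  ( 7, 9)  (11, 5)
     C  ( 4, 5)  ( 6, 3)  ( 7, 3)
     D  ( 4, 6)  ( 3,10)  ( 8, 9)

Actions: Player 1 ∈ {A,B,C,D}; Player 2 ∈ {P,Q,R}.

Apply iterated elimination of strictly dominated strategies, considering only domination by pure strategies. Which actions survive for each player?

IESDS → P1:{A,B} P2:{P,R}

P1 drop C (B beats it: P:8>4 Q:7>6 R:11>7)
P1 drop D (A beats it: P:10>4 Q:5>3 R:10>8)
P2 drop Q (P beats it: A:8>5 B:10>9)
P1→{A,B} P2→{P,R}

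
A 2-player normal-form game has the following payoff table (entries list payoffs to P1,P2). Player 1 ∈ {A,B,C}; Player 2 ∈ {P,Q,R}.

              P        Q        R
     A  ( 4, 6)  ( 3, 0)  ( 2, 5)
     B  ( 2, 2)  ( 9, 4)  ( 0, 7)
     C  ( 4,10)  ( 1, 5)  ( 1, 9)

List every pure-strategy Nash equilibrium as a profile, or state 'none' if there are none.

PSNE = {(A,P), (C,P)}

(A,P): NE
(A,Q): not NE [P1→B gives 9>3; P2→P gives 6>0]
(A,R): not NE [P2→P gives 6>5]
(B,P): not NE [P1→C gives 4>2; P2→R gives 7>2]
(B,Q): not NE [P2→R gives 7>4]
(B,R): not NE [P1→A gives 2>0]
(C,P): NE
(C,Q): not NE [P1→B gives 9>1; P2→P gives 10>5]
(C,R): not NE [P1→A gives 2>1; P2→P gives 10>9]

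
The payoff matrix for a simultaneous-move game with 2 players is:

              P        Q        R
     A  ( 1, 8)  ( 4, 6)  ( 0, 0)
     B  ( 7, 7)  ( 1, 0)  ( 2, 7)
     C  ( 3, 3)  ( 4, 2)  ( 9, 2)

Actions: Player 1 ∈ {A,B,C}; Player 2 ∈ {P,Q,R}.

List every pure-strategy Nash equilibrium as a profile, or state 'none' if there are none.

NE set: (B,P)

(A,P): not NE [P1→B gives 7>1]
(A,Q): not NE [P2→P gives 8>6]
(A,R): not NE [P1→C gives 9>0; P2→P gives 8>0]
(B,P): NE
(B,Q): not NE [P1→C gives 4>1; P2→R gives 7>0]
(B,R): not NE [P1→C gives 9>2]
(C,P): not NE [P1→B gives 7>3]
(C,Q): not NE [P2→P gives 3>2]
(C,R): not NE [P2→P gives 3>2]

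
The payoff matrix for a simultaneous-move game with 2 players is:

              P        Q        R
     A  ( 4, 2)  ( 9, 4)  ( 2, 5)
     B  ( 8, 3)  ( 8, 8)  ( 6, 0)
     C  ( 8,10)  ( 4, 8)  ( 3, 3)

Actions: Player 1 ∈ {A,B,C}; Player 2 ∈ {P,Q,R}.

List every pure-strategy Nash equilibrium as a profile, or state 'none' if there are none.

(A,P): not NE [P1→C gives 8>4; P2→R gives 5>2]
(A,Q): not NE [P2→R gives 5>4]
(A,R): not NE [P1→B gives 6>2]
(B,P): not NE [P2→Q gives 8>3]
(B,Q): not NE [P1→A gives 9>8]
(B,R): not NE [P2→Q gives 8>0]
(C,P): NE
(C,Q): not NE [P1→A gives 9>4; P2→P gives 10>8]
(C,R): not NE [P1→B gives 6>3; P2→P gives 10>3]

NE set: (C,P)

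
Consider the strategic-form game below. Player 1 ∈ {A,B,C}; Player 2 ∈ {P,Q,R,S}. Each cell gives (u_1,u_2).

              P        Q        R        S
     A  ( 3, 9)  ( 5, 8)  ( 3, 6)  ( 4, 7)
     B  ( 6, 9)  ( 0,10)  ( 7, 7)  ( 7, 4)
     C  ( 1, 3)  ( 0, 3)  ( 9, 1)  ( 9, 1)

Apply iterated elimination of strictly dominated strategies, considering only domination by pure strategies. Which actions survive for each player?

IESDS → P1:{A,B} P2:{P,Q}

P2 drop R (P beats it: A:9>6 B:9>7 C:3>1)
P2 drop S (P beats it: A:9>7 B:9>4 C:3>1)
P1 drop C (A beats it: P:3>1 Q:5>0)
P1→{A,B} P2→{P,Q}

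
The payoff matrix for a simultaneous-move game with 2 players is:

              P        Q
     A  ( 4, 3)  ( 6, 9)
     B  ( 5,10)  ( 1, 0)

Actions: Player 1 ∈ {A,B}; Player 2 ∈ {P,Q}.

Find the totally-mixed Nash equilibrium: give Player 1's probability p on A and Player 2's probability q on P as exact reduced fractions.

(p,q) = (5/8, 5/6)

P1 indiff ⇒ q·4+(1-q)·6 = q·5+(1-q)·1 ⇒ q(-1) = (1-q)(-5) ⇒ q = 5/6
P2 indiff ⇒ p·3+(1-p)·10 = p·9+(1-p)·0 ⇒ p(-6) = (1-p)(-10) ⇒ p = 5/8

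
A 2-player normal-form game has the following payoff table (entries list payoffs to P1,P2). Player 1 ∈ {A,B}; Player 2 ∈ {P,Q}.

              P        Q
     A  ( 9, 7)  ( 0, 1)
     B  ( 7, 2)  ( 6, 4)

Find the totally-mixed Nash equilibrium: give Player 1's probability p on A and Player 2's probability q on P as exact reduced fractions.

P1 indiff ⇒ q·9+(1-q)·0 = q·7+(1-q)·6 ⇒ q(2) = (1-q)(6) ⇒ q = 3/4
P2 indiff ⇒ p·7+(1-p)·2 = p·1+(1-p)·4 ⇒ p(6) = (1-p)(2) ⇒ p = 1/4

P1 mixes 1/4 on A; P2 mixes 3/4 on P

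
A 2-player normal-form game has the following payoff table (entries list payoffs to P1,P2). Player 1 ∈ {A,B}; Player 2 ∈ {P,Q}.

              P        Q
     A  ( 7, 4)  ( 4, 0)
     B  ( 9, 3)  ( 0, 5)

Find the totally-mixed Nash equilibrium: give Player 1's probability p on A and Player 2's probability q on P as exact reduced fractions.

p=1/3, q=2/3

P1 indiff ⇒ q·7+(1-q)·4 = q·9+(1-q)·0 ⇒ q(-2) = (1-q)(-4) ⇒ q = 2/3
P2 indiff ⇒ p·4+(1-p)·3 = p·0+(1-p)·5 ⇒ p(4) = (1-p)(2) ⇒ p = 1/3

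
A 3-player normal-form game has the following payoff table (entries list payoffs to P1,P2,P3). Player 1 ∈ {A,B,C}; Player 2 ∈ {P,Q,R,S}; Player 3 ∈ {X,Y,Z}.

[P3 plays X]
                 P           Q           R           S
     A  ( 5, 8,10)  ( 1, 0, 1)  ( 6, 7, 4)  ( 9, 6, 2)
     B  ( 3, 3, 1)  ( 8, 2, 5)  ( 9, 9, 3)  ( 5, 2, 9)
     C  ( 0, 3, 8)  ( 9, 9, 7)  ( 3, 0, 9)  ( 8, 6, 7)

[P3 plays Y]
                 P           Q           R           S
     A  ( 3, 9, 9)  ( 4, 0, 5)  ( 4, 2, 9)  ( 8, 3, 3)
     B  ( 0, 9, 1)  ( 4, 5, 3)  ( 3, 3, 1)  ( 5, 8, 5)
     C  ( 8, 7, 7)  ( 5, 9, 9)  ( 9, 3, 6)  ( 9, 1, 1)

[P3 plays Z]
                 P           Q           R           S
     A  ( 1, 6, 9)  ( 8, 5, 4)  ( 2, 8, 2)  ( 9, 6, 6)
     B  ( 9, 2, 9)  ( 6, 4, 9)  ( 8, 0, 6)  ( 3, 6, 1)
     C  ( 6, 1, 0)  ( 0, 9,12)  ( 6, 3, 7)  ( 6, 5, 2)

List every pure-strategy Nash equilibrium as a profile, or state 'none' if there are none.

Nash profiles: (A,P,X)

(A,P,X): NE
(A,P,Y): not NE [P1→C gives 8>3; P3→X gives 10>9]
(A,P,Z): not NE [P1→B gives 9>1; P2→R gives 8>6; P3→X gives 10>9]
(A,Q,X): not NE [P1→C gives 9>1; P2→P gives 8>0; P3→Y gives 5>1]
(A,Q,Y): not NE [P1→C gives 5>4; P2→P gives 9>0]
(A,Q,Z): not NE [P2→R gives 8>5; P3→Y gives 5>4]
(A,R,X): not NE [P1→B gives 9>6; P2→P gives 8>7; P3→Y gives 9>4]
(A,R,Y): not NE [P1→C gives 9>4; P2→P gives 9>2]
(A,R,Z): not NE [P1→B gives 8>2; P3→Y gives 9>2]
(A,S,X): not NE [P2→P gives 8>6; P3→Z gives 6>2]
(A,S,Y): not NE [P1→C gives 9>8; P2→P gives 9>3; P3→Z gives 6>3]
(A,S,Z): not NE [P2→R gives 8>6]
(B,P,X): not NE [P1→A gives 5>3; P2→R gives 9>3; P3→Z gives 9>1]
(B,P,Y): not NE [P1→C gives 8>0; P3→Z gives 9>1]
(B,P,Z): not NE [P2→S gives 6>2]
(B,Q,X): not NE [P1→C gives 9>8; P2→R gives 9>2; P3→Z gives 9>5]
(B,Q,Y): not NE [P1→C gives 5>4; P2→P gives 9>5; P3→Z gives 9>3]
(B,Q,Z): not NE [P1→A gives 8>6; P2→S gives 6>4]
(B,R,X): not NE [P3→Z gives 6>3]
(B,R,Y): not NE [P1→C gives 9>3; P2→P gives 9>3; P3→Z gives 6>1]
(B,R,Z): not NE [P2→S gives 6>0]
(B,S,X): not NE [P1→A gives 9>5; P2→R gives 9>2]
(B,S,Y): not NE [P1→C gives 9>5; P2→P gives 9>8; P3→X gives 9>5]
(B,S,Z): not NE [P1→A gives 9>3; P3→X gives 9>1]
(C,P,X): not NE [P1→A gives 5>0; P2→Q gives 9>3]
(C,P,Y): not NE [P2→Q gives 9>7; P3→X gives 8>7]
(C,P,Z): not NE [P1→B gives 9>6; P2→Q gives 9>1; P3→X gives 8>0]
(C,Q,X): not NE [P3→Z gives 12>7]
(C,Q,Y): not NE [P3→Z gives 12>9]
(C,Q,Z): not NE [P1→A gives 8>0]
(C,R,X): not NE [P1→B gives 9>3; P2→Q gives 9>0]
(C,R,Y): not NE [P2→Q gives 9>3; P3→X gives 9>6]
(C,R,Z): not NE [P1→B gives 8>6; P2→Q gives 9>3; P3→X gives 9>7]
(C,S,X): not NE [P1→A gives 9>8; P2→Q gives 9>6]
(C,S,Y): not NE [P2→Q gives 9>1; P3→X gives 7>1]
(C,S,Z): not NE [P1→A gives 9>6; P2→Q gives 9>5; P3→X gives 7>2]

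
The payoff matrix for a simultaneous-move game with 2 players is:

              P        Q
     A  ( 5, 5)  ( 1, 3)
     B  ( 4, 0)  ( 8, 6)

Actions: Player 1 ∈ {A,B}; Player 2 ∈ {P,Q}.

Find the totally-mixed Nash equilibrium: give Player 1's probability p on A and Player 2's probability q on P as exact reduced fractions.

P1 indiff ⇒ q·5+(1-q)·1 = q·4+(1-q)·8 ⇒ q(1) = (1-q)(7) ⇒ q = 7/8
P2 indiff ⇒ p·5+(1-p)·0 = p·3+(1-p)·6 ⇒ p(2) = (1-p)(6) ⇒ p = 3/4

p=3/4, q=7/8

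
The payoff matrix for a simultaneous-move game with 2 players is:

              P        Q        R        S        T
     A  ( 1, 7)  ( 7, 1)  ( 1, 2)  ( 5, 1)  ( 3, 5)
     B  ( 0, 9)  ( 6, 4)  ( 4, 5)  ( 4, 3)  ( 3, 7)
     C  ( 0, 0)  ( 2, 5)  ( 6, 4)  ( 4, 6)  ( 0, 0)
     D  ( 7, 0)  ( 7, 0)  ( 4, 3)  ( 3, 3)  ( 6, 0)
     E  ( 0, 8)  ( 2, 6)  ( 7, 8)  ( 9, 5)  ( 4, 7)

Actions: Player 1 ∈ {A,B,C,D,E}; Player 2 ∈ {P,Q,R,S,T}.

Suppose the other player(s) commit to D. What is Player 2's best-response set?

u_2(P vs D) = 0
u_2(Q vs D) = 0
u_2(R vs D) = 3
u_2(S vs D) = 3
u_2(T vs D) = 0
max payoff 3 at {R,S}

BR_2 = {R,S}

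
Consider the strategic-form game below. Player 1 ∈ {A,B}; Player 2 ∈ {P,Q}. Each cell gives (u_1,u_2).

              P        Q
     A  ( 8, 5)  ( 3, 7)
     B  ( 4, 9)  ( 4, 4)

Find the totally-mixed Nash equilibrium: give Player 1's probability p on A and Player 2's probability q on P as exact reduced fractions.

p=5/7, q=1/5

P1 indiff ⇒ q·8+(1-q)·3 = q·4+(1-q)·4 ⇒ q(4) = (1-q)(1) ⇒ q = 1/5
P2 indiff ⇒ p·5+(1-p)·9 = p·7+(1-p)·4 ⇒ p(-2) = (1-p)(-5) ⇒ p = 5/7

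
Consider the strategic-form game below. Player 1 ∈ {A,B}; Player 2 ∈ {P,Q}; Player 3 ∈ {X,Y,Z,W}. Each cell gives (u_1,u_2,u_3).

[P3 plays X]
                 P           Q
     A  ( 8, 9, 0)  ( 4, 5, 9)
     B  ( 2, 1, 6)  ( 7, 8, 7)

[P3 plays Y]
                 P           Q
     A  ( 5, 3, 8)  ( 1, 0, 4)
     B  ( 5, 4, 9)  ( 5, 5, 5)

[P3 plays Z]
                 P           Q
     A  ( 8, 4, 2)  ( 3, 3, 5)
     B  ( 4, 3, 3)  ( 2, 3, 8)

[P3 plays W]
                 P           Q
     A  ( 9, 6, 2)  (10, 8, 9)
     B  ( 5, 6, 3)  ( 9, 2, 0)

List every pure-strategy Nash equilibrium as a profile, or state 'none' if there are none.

(A,P,X): not NE [P3→Y gives 8>0]
(A,P,Y): NE
(A,P,Z): not NE [P3→Y gives 8>2]
(A,P,W): not NE [P2→Q gives 8>6; P3→Y gives 8>2]
(A,Q,X): not NE [P1→B gives 7>4; P2→P gives 9>5]
(A,Q,Y): not NE [P1→B gives 5>1; P2→P gives 3>0; P3→W gives 9>4]
(A,Q,Z): not NE [P2→P gives 4>3; P3→W gives 9>5]
(A,Q,W): NE
(B,P,X): not NE [P1→A gives 8>2; P2→Q gives 8>1; P3→Y gives 9>6]
(B,P,Y): not NE [P2→Q gives 5>4]
(B,P,Z): not NE [P1→A gives 8>4; P3→Y gives 9>3]
(B,P,W): not NE [P1→A gives 9>5; P3→Y gives 9>3]
(B,Q,X): not NE [P3→Z gives 8>7]
(B,Q,Y): not NE [P3→Z gives 8>5]
(B,Q,Z): not NE [P1→A gives 3>2]
(B,Q,W): not NE [P1→A gives 10>9; P2→P gives 6>2; P3→Z gives 8>0]

NE set: (A,P,Y), (A,Q,W)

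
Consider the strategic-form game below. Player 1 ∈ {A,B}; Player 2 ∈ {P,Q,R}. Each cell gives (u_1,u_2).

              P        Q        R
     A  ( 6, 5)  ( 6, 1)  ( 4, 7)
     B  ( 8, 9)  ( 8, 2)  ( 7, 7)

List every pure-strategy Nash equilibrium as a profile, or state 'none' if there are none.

(A,P): not NE [P1→B gives 8>6; P2→R gives 7>5]
(A,Q): not NE [P1→B gives 8>6; P2→R gives 7>1]
(A,R): not NE [P1→B gives 7>4]
(B,P): NE
(B,Q): not NE [P2→P gives 9>2]
(B,R): not NE [P2→P gives 9>7]

Nash profiles: (B,P)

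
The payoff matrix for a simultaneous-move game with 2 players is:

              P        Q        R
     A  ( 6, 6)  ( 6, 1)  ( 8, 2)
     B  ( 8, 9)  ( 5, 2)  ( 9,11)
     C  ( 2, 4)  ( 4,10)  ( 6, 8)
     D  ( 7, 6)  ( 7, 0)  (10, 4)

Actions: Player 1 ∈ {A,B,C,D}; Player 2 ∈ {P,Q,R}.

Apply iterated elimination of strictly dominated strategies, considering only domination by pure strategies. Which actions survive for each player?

Remaining: P1:{B,D} P2:{P,R}

P1 drop A (D beats it: P:7>6 Q:7>6 R:10>8)
P1 drop C (B beats it: P:8>2 Q:5>4 R:9>6)
P2 drop Q (P beats it: B:9>2 D:6>0)
P1→{B,D} P2→{P,R}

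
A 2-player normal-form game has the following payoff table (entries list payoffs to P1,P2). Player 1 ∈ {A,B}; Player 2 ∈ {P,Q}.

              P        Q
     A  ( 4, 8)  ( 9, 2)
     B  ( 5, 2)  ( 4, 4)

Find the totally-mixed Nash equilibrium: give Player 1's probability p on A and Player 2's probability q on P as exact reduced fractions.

P1 indiff ⇒ q·4+(1-q)·9 = q·5+(1-q)·4 ⇒ q(-1) = (1-q)(-5) ⇒ q = 5/6
P2 indiff ⇒ p·8+(1-p)·2 = p·2+(1-p)·4 ⇒ p(6) = (1-p)(2) ⇒ p = 1/4

P1 mixes 1/4 on A; P2 mixes 5/6 on P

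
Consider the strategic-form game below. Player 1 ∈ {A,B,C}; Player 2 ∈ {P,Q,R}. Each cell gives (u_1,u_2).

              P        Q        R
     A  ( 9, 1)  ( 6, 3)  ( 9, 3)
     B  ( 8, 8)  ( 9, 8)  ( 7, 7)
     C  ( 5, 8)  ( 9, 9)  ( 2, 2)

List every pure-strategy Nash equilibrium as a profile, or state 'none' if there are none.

NE set: (A,R), (B,Q), (C,Q)

(A,P): not NE [P2→R gives 3>1]
(A,Q): not NE [P1→C gives 9>6]
(A,R): NE
(B,P): not NE [P1→A gives 9>8]
(B,Q): NE
(B,R): not NE [P1→A gives 9>7; P2→Q gives 8>7]
(C,P): not NE [P1→A gives 9>5; P2→Q gives 9>8]
(C,Q): NE
(C,R): not NE [P1→A gives 9>2; P2→Q gives 9>2]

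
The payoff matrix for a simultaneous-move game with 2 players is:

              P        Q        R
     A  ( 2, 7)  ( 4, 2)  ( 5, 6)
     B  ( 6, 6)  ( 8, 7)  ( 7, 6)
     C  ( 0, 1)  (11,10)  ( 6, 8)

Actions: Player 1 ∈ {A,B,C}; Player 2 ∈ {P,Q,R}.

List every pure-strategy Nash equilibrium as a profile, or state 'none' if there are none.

(A,P): not NE [P1→B gives 6>2]
(A,Q): not NE [P1→C gives 11>4; P2→P gives 7>2]
(A,R): not NE [P1→B gives 7>5; P2→P gives 7>6]
(B,P): not NE [P2→Q gives 7>6]
(B,Q): not NE [P1→C gives 11>8]
(B,R): not NE [P2→Q gives 7>6]
(C,P): not NE [P1→B gives 6>0; P2→Q gives 10>1]
(C,Q): NE
(C,R): not NE [P1→B gives 7>6; P2→Q gives 10>8]

NE set: (C,Q)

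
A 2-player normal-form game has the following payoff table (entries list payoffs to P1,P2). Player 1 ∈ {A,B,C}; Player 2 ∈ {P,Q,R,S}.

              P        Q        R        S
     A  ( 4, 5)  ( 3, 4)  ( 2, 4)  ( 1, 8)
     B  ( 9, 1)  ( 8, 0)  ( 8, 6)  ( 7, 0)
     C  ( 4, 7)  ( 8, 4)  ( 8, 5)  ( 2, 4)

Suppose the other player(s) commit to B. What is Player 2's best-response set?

u_2(P vs B) = 1
u_2(Q vs B) = 0
u_2(R vs B) = 6
u_2(S vs B) = 0
max payoff 6 at {R}

P2 best: {R}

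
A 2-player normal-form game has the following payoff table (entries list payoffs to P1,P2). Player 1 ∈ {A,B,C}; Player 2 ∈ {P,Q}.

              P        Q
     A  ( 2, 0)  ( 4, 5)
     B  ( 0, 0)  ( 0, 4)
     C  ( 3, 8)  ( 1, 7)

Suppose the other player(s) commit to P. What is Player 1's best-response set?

argmax u_1 = {C}

u_1(A vs P) = 2
u_1(B vs P) = 0
u_1(C vs P) = 3
max payoff 3 at {C}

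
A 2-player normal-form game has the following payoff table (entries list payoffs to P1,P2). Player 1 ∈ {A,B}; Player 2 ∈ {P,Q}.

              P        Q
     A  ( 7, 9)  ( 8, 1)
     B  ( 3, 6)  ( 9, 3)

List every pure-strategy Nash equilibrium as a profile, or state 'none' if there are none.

Nash profiles: (A,P)

(A,P): NE
(A,Q): not NE [P1→B gives 9>8; P2→P gives 9>1]
(B,P): not NE [P1→A gives 7>3]
(B,Q): not NE [P2→P gives 6>3]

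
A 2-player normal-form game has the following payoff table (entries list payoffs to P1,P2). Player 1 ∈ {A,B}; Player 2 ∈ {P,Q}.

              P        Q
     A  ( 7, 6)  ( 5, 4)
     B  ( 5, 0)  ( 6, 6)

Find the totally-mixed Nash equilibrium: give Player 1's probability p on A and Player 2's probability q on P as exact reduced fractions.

(p,q) = (3/4, 1/3)

P1 indiff ⇒ q·7+(1-q)·5 = q·5+(1-q)·6 ⇒ q(2) = (1-q)(1) ⇒ q = 1/3
P2 indiff ⇒ p·6+(1-p)·0 = p·4+(1-p)·6 ⇒ p(2) = (1-p)(6) ⇒ p = 3/4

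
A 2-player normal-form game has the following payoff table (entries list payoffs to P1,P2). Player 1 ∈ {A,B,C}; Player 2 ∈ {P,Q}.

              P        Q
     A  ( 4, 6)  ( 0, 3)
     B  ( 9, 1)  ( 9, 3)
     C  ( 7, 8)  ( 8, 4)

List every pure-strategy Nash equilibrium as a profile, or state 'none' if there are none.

(A,P): not NE [P1→B gives 9>4]
(A,Q): not NE [P1→B gives 9>0; P2→P gives 6>3]
(B,P): not NE [P2→Q gives 3>1]
(B,Q): NE
(C,P): not NE [P1→B gives 9>7]
(C,Q): not NE [P1→B gives 9>8; P2→P gives 8>4]

NE set: (B,Q)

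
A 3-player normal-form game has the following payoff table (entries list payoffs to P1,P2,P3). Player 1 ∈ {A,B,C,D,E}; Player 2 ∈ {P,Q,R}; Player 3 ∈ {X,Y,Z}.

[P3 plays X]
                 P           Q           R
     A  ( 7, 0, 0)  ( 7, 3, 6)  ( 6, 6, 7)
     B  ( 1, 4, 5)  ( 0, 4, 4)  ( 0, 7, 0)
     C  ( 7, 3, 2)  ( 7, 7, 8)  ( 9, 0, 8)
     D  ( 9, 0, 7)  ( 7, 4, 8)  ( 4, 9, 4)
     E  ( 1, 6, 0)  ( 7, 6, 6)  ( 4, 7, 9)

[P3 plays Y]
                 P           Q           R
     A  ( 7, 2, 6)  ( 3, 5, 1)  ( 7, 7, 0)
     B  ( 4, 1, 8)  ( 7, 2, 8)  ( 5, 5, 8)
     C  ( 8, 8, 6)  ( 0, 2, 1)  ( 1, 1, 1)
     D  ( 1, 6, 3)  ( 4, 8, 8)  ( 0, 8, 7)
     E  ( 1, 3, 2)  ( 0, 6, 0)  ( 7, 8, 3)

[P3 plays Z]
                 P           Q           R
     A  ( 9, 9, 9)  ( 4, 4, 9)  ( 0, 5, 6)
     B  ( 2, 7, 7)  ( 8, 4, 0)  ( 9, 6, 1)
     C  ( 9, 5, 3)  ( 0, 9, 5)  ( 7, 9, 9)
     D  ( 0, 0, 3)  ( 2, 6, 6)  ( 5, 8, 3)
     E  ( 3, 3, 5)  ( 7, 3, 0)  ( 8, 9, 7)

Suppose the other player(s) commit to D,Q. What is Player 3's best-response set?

P3 best: {X,Y}

u_3(X vs D,Q) = 8
u_3(Y vs D,Q) = 8
u_3(Z vs D,Q) = 6
max payoff 8 at {X,Y}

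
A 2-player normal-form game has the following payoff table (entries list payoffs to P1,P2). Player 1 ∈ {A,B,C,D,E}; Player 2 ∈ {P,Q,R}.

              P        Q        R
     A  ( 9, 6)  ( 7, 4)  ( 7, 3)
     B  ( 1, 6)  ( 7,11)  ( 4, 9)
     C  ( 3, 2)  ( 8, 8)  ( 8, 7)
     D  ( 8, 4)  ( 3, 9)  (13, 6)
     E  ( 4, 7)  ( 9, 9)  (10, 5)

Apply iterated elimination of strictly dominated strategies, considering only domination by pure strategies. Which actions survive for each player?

P1 drop B (C beats it: P:3>1 Q:8>7 R:8>4)
P1 drop C (E beats it: P:4>3 Q:9>8 R:10>8)
P2 drop R (Q beats it: A:4>3 D:9>6 E:9>5)
P1 drop D (A beats it: P:9>8 Q:7>3)
P1→{A,E} P2→{P,Q}

IESDS → P1:{A,E} P2:{P,Q}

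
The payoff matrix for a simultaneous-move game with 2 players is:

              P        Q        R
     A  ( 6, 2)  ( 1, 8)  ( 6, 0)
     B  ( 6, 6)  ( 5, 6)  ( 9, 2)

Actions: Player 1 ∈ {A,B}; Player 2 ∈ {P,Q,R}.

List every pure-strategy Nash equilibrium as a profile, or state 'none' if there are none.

(A,P): not NE [P2→Q gives 8>2]
(A,Q): not NE [P1→B gives 5>1]
(A,R): not NE [P1→B gives 9>6; P2→Q gives 8>0]
(B,P): NE
(B,Q): NE
(B,R): not NE [P2→Q gives 6>2]

Nash profiles: (B,P), (B,Q)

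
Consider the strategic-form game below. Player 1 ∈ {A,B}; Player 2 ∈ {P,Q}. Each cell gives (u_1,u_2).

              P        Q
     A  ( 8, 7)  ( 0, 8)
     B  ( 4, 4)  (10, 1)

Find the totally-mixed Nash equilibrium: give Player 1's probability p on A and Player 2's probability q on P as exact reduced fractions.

P1 indiff ⇒ q·8+(1-q)·0 = q·4+(1-q)·10 ⇒ q(4) = (1-q)(10) ⇒ q = 5/7
P2 indiff ⇒ p·7+(1-p)·4 = p·8+(1-p)·1 ⇒ p(-1) = (1-p)(-3) ⇒ p = 3/4

P1 mixes 3/4 on A; P2 mixes 5/7 on P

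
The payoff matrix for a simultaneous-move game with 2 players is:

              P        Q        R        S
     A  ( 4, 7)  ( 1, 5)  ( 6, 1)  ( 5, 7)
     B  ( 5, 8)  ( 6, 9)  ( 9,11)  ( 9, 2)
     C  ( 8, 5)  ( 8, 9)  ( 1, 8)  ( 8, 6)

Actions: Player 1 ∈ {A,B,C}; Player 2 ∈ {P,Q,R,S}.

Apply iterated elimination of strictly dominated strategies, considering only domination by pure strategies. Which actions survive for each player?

IESDS → P1:{B,C} P2:{Q,R}

P1 drop A (B beats it: P:5>4 Q:6>1 R:9>6 S:9>5)
P2 drop P (Q beats it: B:9>8 C:9>5)
P2 drop S (Q beats it: B:9>2 C:9>6)
P1→{B,C} P2→{Q,R}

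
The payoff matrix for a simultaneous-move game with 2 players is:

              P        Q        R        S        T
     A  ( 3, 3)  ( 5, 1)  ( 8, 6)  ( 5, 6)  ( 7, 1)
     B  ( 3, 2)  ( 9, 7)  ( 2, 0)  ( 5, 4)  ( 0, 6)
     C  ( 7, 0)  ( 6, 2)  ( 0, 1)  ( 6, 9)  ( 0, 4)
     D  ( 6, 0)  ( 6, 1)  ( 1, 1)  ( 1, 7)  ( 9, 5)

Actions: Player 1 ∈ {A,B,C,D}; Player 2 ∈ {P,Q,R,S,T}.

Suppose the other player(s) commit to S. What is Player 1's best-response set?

u_1(A vs S) = 5
u_1(B vs S) = 5
u_1(C vs S) = 6
u_1(D vs S) = 1
max payoff 6 at {C}

P1 best: {C}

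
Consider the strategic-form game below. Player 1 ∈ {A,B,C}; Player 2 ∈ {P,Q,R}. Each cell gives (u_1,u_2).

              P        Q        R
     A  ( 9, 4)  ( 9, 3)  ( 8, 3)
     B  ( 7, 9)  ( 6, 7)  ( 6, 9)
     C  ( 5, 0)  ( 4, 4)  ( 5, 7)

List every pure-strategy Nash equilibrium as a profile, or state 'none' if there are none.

Nash profiles: (A,P)

(A,P): NE
(A,Q): not NE [P2→P gives 4>3]
(A,R): not NE [P2→P gives 4>3]
(B,P): not NE [P1→A gives 9>7]
(B,Q): not NE [P1→A gives 9>6; P2→R gives 9>7]
(B,R): not NE [P1→A gives 8>6]
(C,P): not NE [P1→A gives 9>5; P2→R gives 7>0]
(C,Q): not NE [P1→A gives 9>4; P2→R gives 7>4]
(C,R): not NE [P1→A gives 8>5]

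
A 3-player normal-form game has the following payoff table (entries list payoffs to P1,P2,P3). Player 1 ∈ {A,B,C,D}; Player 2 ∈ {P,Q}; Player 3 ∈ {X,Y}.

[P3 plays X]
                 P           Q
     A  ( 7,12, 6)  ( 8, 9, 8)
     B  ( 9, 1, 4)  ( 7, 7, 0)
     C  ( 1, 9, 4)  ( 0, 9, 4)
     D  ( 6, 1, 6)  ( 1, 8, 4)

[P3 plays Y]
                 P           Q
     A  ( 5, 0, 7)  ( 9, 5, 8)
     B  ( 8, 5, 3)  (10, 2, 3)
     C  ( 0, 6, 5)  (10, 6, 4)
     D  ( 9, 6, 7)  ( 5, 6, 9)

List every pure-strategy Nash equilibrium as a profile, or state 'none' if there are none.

(A,P,X): not NE [P1→B gives 9>7; P3→Y gives 7>6]
(A,P,Y): not NE [P1→D gives 9>5; P2→Q gives 5>0]
(A,Q,X): not NE [P2→P gives 12>9]
(A,Q,Y): not NE [P1→C gives 10>9]
(B,P,X): not NE [P2→Q gives 7>1]
(B,P,Y): not NE [P1→D gives 9>8; P3→X gives 4>3]
(B,Q,X): not NE [P1→A gives 8>7; P3→Y gives 3>0]
(B,Q,Y): not NE [P2→P gives 5>2]
(C,P,X): not NE [P1→B gives 9>1; P3→Y gives 5>4]
(C,P,Y): not NE [P1→D gives 9>0]
(C,Q,X): not NE [P1→A gives 8>0]
(C,Q,Y): NE
(D,P,X): not NE [P1→B gives 9>6; P2→Q gives 8>1; P3→Y gives 7>6]
(D,P,Y): NE
(D,Q,X): not NE [P1→A gives 8>1; P3→Y gives 9>4]
(D,Q,Y): not NE [P1→C gives 10>5]

Nash profiles: (C,Q,Y), (D,P,Y)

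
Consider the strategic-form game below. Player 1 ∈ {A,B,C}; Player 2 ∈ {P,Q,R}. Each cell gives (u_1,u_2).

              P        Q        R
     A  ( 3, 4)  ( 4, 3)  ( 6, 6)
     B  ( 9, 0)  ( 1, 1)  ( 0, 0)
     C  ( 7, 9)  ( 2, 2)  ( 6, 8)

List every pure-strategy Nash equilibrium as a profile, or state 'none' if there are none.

(A,P): not NE [P1→B gives 9>3; P2→R gives 6>4]
(A,Q): not NE [P2→R gives 6>3]
(A,R): NE
(B,P): not NE [P2→Q gives 1>0]
(B,Q): not NE [P1→A gives 4>1]
(B,R): not NE [P1→C gives 6>0; P2→Q gives 1>0]
(C,P): not NE [P1→B gives 9>7]
(C,Q): not NE [P1→A gives 4>2; P2→P gives 9>2]
(C,R): not NE [P2→P gives 9>8]

Nash profiles: (A,R)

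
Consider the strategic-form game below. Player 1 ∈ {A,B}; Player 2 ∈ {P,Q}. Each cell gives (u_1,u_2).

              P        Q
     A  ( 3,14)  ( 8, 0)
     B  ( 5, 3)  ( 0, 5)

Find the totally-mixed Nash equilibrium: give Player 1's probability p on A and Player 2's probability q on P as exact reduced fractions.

P1 indiff ⇒ q·3+(1-q)·8 = q·5+(1-q)·0 ⇒ q(-2) = (1-q)(-8) ⇒ q = 4/5
P2 indiff ⇒ p·14+(1-p)·3 = p·0+(1-p)·5 ⇒ p(14) = (1-p)(2) ⇒ p = 1/8

P1 mixes 1/8 on A; P2 mixes 4/5 on P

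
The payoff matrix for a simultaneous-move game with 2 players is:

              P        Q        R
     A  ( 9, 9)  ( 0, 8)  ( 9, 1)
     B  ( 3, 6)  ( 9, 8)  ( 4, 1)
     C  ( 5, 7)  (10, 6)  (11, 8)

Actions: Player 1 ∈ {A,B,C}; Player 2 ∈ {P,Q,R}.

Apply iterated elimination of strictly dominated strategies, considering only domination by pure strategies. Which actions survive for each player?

Remaining: P1:{A,C} P2:{P,R}

P1 drop B (C beats it: P:5>3 Q:10>9 R:11>4)
P2 drop Q (P beats it: A:9>8 C:7>6)
P1→{A,C} P2→{P,R}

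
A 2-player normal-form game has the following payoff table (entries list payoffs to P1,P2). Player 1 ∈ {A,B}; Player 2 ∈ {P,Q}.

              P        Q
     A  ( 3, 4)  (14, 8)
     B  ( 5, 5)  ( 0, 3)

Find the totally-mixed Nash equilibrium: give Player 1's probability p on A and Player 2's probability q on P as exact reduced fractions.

(p,q) = (1/3, 7/8)

P1 indiff ⇒ q·3+(1-q)·14 = q·5+(1-q)·0 ⇒ q(-2) = (1-q)(-14) ⇒ q = 7/8
P2 indiff ⇒ p·4+(1-p)·5 = p·8+(1-p)·3 ⇒ p(-4) = (1-p)(-2) ⇒ p = 1/3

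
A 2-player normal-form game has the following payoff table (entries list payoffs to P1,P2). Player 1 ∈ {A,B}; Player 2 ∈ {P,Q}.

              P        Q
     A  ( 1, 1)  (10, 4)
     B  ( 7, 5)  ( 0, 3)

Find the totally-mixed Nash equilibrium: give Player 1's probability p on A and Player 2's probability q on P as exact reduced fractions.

(p,q) = (2/5, 5/8)

P1 indiff ⇒ q·1+(1-q)·10 = q·7+(1-q)·0 ⇒ q(-6) = (1-q)(-10) ⇒ q = 5/8
P2 indiff ⇒ p·1+(1-p)·5 = p·4+(1-p)·3 ⇒ p(-3) = (1-p)(-2) ⇒ p = 2/5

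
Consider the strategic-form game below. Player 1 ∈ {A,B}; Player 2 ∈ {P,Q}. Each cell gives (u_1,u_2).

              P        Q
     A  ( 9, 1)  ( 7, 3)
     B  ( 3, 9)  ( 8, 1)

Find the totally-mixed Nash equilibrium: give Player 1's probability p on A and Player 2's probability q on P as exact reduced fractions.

p=4/5, q=1/7

P1 indiff ⇒ q·9+(1-q)·7 = q·3+(1-q)·8 ⇒ q(6) = (1-q)(1) ⇒ q = 1/7
P2 indiff ⇒ p·1+(1-p)·9 = p·3+(1-p)·1 ⇒ p(-2) = (1-p)(-8) ⇒ p = 4/5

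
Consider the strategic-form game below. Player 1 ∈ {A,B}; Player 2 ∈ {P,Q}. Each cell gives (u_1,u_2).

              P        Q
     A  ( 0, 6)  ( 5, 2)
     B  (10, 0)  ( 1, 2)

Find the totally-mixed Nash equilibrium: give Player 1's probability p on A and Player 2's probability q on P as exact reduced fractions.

p=1/3, q=2/7

P1 indiff ⇒ q·0+(1-q)·5 = q·10+(1-q)·1 ⇒ q(-10) = (1-q)(-4) ⇒ q = 2/7
P2 indiff ⇒ p·6+(1-p)·0 = p·2+(1-p)·2 ⇒ p(4) = (1-p)(2) ⇒ p = 1/3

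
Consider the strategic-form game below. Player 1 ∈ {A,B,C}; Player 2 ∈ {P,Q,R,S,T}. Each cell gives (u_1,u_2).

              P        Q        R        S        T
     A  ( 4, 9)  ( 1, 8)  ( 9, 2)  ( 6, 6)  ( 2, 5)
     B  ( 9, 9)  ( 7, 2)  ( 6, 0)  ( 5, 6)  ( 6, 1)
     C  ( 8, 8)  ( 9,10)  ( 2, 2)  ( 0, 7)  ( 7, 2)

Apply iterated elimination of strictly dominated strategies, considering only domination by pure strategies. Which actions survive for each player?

P2 drop R (P beats it: A:9>2 B:9>0 C:8>2)
P2 drop S (P beats it: A:9>6 B:9>6 C:8>7)
P1 drop A (B beats it: P:9>4 Q:7>1 T:6>2)
P2 drop T (P beats it: B:9>1 C:8>2)
P1→{B,C} P2→{P,Q}

Survivors P1:{B,C} P2:{P,Q}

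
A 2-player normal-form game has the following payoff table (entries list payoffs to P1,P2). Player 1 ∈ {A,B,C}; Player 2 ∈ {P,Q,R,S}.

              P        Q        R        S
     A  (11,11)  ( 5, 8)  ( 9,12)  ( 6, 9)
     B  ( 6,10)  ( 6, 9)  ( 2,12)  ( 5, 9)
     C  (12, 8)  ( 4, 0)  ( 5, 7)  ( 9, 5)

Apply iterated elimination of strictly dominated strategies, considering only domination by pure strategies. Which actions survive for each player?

P2 drop Q (P beats it: A:11>8 B:10>9 C:8>0)
P1 drop B (A beats it: P:11>6 R:9>2 S:6>5)
P2 drop S (P beats it: A:11>9 C:8>5)
P1→{A,C} P2→{P,R}

Survivors P1:{A,C} P2:{P,R}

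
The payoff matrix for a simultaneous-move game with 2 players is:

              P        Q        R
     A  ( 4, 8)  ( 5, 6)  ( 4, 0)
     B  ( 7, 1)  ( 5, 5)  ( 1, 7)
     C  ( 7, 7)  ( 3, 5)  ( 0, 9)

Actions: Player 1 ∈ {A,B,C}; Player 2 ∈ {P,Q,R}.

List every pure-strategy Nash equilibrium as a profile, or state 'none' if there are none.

No pure NE.

(A,P): not NE [P1→C gives 7>4]
(A,Q): not NE [P2→P gives 8>6]
(A,R): not NE [P2→P gives 8>0]
(B,P): not NE [P2→R gives 7>1]
(B,Q): not NE [P2→R gives 7>5]
(B,R): not NE [P1→A gives 4>1]
(C,P): not NE [P2→R gives 9>7]
(C,Q): not NE [P1→B gives 5>3; P2→R gives 9>5]
(C,R): not NE [P1→A gives 4>0]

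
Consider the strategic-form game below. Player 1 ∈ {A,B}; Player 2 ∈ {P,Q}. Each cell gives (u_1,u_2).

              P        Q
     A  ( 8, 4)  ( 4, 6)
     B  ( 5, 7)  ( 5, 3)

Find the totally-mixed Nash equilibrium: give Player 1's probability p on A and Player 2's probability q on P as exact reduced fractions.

(p,q) = (2/3, 1/4)

P1 indiff ⇒ q·8+(1-q)·4 = q·5+(1-q)·5 ⇒ q(3) = (1-q)(1) ⇒ q = 1/4
P2 indiff ⇒ p·4+(1-p)·7 = p·6+(1-p)·3 ⇒ p(-2) = (1-p)(-4) ⇒ p = 2/3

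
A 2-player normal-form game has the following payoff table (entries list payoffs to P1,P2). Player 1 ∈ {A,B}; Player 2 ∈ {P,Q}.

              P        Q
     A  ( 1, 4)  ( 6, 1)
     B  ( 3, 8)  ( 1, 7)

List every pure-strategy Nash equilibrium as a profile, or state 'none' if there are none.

Nash profiles: (B,P)

(A,P): not NE [P1→B gives 3>1]
(A,Q): not NE [P2→P gives 4>1]
(B,P): NE
(B,Q): not NE [P1→A gives 6>1; P2→P gives 8>7]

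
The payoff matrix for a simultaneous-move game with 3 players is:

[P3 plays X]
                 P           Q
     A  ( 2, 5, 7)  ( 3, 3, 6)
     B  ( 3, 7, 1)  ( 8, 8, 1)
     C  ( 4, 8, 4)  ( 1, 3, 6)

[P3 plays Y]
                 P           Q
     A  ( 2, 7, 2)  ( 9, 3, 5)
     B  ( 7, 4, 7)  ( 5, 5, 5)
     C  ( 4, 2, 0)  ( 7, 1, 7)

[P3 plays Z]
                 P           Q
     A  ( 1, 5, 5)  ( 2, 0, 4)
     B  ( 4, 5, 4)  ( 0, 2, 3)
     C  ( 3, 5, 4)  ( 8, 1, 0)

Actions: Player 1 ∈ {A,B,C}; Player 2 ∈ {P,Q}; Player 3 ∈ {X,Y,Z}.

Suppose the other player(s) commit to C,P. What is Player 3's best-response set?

argmax u_3 = {X,Z}

u_3(X vs C,P) = 4
u_3(Y vs C,P) = 0
u_3(Z vs C,P) = 4
max payoff 4 at {X,Z}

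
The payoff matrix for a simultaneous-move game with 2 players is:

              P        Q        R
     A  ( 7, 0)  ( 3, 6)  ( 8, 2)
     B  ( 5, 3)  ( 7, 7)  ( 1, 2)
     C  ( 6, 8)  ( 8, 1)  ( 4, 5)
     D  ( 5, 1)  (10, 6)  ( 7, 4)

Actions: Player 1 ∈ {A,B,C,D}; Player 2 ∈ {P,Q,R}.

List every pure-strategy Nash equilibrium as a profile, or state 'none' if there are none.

(A,P): not NE [P2→Q gives 6>0]
(A,Q): not NE [P1→D gives 10>3]
(A,R): not NE [P2→Q gives 6>2]
(B,P): not NE [P1→A gives 7>5; P2→Q gives 7>3]
(B,Q): not NE [P1→D gives 10>7]
(B,R): not NE [P1→A gives 8>1; P2→Q gives 7>2]
(C,P): not NE [P1→A gives 7>6]
(C,Q): not NE [P1→D gives 10>8; P2→P gives 8>1]
(C,R): not NE [P1→A gives 8>4; P2→P gives 8>5]
(D,P): not NE [P1→A gives 7>5; P2→Q gives 6>1]
(D,Q): NE
(D,R): not NE [P1→A gives 8>7; P2→Q gives 6>4]

NE set: (D,Q)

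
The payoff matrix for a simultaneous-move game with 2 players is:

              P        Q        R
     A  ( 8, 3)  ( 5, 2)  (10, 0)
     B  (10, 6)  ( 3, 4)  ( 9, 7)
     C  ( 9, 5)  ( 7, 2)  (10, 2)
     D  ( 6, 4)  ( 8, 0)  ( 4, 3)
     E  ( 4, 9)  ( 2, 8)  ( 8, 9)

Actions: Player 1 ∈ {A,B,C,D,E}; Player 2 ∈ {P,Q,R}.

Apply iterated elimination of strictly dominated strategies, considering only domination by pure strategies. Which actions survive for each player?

Survivors P1:{A,B,C} P2:{P,R}

P1 drop E (A beats it: P:8>4 Q:5>2 R:10>8)
P2 drop Q (P beats it: A:3>2 B:6>4 C:5>2 D:4>0)
P1 drop D (A beats it: P:8>6 R:10>4)
P1→{A,B,C} P2→{P,R}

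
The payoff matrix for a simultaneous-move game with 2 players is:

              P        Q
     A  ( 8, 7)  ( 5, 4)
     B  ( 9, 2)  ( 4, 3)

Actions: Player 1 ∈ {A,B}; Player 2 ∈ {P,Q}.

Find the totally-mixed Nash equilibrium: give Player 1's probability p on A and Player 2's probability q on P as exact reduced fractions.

P1 mixes 1/4 on A; P2 mixes 1/2 on P

P1 indiff ⇒ q·8+(1-q)·5 = q·9+(1-q)·4 ⇒ q(-1) = (1-q)(-1) ⇒ q = 1/2
P2 indiff ⇒ p·7+(1-p)·2 = p·4+(1-p)·3 ⇒ p(3) = (1-p)(1) ⇒ p = 1/4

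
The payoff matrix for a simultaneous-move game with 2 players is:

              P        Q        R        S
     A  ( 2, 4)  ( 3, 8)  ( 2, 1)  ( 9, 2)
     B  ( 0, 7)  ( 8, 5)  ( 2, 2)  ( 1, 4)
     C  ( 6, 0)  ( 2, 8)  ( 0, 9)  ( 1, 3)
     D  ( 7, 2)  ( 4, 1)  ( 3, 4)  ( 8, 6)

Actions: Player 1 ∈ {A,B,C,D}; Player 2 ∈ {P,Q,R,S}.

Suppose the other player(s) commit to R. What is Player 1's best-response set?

u_1(A vs R) = 2
u_1(B vs R) = 2
u_1(C vs R) = 0
u_1(D vs R) = 3
max payoff 3 at {D}

BR_1 = {D}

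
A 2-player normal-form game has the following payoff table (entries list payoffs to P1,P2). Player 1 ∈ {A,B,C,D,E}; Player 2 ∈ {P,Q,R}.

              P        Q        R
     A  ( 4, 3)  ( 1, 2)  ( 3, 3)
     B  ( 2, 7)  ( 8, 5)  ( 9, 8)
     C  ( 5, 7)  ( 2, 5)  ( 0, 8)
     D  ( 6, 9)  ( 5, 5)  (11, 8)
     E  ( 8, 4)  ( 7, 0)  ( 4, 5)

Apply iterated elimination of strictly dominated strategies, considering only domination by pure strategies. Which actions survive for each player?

P1 drop A (D beats it: P:6>4 Q:5>1 R:11>3)
P1 drop C (D beats it: P:6>5 Q:5>2 R:11>0)
P2 drop Q (P beats it: B:7>5 D:9>5 E:4>0)
P1 drop B (D beats it: P:6>2 R:11>9)
P1→{D,E} P2→{P,R}

Remaining: P1:{D,E} P2:{P,R}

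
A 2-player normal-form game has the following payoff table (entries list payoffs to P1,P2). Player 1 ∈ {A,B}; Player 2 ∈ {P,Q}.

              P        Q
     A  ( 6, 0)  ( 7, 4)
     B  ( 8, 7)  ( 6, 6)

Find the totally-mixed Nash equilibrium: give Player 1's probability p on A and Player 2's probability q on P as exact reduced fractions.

(p,q) = (1/5, 1/3)

P1 indiff ⇒ q·6+(1-q)·7 = q·8+(1-q)·6 ⇒ q(-2) = (1-q)(-1) ⇒ q = 1/3
P2 indiff ⇒ p·0+(1-p)·7 = p·4+(1-p)·6 ⇒ p(-4) = (1-p)(-1) ⇒ p = 1/5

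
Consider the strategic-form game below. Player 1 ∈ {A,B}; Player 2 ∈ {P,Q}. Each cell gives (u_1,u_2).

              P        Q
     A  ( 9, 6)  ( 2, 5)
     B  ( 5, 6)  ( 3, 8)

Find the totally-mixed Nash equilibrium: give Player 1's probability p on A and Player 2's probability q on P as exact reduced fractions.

P1 indiff ⇒ q·9+(1-q)·2 = q·5+(1-q)·3 ⇒ q(4) = (1-q)(1) ⇒ q = 1/5
P2 indiff ⇒ p·6+(1-p)·6 = p·5+(1-p)·8 ⇒ p(1) = (1-p)(2) ⇒ p = 2/3

(p,q) = (2/3, 1/5)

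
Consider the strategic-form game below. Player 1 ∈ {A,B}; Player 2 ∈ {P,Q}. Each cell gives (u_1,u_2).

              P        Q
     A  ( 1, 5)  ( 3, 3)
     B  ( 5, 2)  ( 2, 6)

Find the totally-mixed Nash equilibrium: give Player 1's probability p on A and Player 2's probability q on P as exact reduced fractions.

P1 indiff ⇒ q·1+(1-q)·3 = q·5+(1-q)·2 ⇒ q(-4) = (1-q)(-1) ⇒ q = 1/5
P2 indiff ⇒ p·5+(1-p)·2 = p·3+(1-p)·6 ⇒ p(2) = (1-p)(4) ⇒ p = 2/3

P1 mixes 2/3 on A; P2 mixes 1/5 on P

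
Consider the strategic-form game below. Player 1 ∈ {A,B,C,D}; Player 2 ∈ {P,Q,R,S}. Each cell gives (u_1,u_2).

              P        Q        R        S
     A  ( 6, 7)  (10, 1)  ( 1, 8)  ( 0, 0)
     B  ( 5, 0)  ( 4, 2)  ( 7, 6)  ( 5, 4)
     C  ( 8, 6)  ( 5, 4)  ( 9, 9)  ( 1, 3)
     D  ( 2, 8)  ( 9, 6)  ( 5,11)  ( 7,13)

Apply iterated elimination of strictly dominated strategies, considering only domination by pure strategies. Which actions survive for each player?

Remaining: P1:{B,C,D} P2:{R,S}

P2 drop P (R beats it: A:8>7 B:6>0 C:9>6 D:11>8)
P2 drop Q (R beats it: A:8>1 B:6>2 C:9>4 D:11>6)
P1 drop A (B beats it: R:7>1 S:5>0)
P1→{B,C,D} P2→{R,S}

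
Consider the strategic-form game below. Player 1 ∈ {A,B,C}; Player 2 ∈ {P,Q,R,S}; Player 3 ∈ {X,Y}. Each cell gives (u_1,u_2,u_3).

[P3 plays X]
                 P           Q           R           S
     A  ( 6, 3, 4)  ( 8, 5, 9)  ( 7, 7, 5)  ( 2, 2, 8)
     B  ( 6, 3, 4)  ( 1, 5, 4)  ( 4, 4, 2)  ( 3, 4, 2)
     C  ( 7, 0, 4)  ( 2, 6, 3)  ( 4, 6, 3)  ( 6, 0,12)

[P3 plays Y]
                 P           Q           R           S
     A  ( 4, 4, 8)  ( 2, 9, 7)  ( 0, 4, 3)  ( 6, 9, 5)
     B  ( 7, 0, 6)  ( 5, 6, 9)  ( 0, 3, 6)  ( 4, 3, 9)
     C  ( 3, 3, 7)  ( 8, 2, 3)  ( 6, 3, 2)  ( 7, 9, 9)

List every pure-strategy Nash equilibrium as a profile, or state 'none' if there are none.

(A,P,X): not NE [P1→C gives 7>6; P2→R gives 7>3; P3→Y gives 8>4]
(A,P,Y): not NE [P1→B gives 7>4; P2→S gives 9>4]
(A,Q,X): not NE [P2→R gives 7>5]
(A,Q,Y): not NE [P1→C gives 8>2; P3→X gives 9>7]
(A,R,X): NE
(A,R,Y): not NE [P1→C gives 6>0; P2→S gives 9>4; P3→X gives 5>3]
(A,S,X): not NE [P1→C gives 6>2; P2→R gives 7>2]
(A,S,Y): not NE [P1→C gives 7>6; P3→X gives 8>5]
(B,P,X): not NE [P1→C gives 7>6; P2→Q gives 5>3; P3→Y gives 6>4]
(B,P,Y): not NE [P2→Q gives 6>0]
(B,Q,X): not NE [P1→A gives 8>1; P3→Y gives 9>4]
(B,Q,Y): not NE [P1→C gives 8>5]
(B,R,X): not NE [P1→A gives 7>4; P2→Q gives 5>4; P3→Y gives 6>2]
(B,R,Y): not NE [P1→C gives 6>0; P2→Q gives 6>3]
(B,S,X): not NE [P1→C gives 6>3; P2→Q gives 5>4; P3→Y gives 9>2]
(B,S,Y): not NE [P1→C gives 7>4; P2→Q gives 6>3]
(C,P,X): not NE [P2→R gives 6>0; P3→Y gives 7>4]
(C,P,Y): not NE [P1→B gives 7>3; P2→S gives 9>3]
(C,Q,X): not NE [P1→A gives 8>2]
(C,Q,Y): not NE [P2→S gives 9>2]
(C,R,X): not NE [P1→A gives 7>4]
(C,R,Y): not NE [P2→S gives 9>3; P3→X gives 3>2]
(C,S,X): not NE [P2→R gives 6>0]
(C,S,Y): not NE [P3→X gives 12>9]

Nash profiles: (A,R,X)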